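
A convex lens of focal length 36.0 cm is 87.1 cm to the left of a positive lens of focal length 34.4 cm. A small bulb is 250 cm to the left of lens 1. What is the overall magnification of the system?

Lens 1: 1/d_i1 = 1/(36.0) − 1/(250) = 0.02378, so d_i1 = 42.06 cm; m₁ = −d_i1/d_o1 = -0.1682.
d_o2 = 87.1 − (42.06) = 45.04 cm.
Lens 2: 1/d_i2 = 1/(34.4) − 1/(45.04) = 0.006867, so d_i2 = 145.6 cm; m₂ = −d_i2/d_o2 = -3.233.
m = m₁·m₂ = (-0.1682)(-3.233) = +0.544.

m = +0.544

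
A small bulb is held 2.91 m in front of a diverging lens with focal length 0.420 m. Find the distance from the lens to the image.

0.367 m

For a diverging lens, f = -0.420 m.
Thin-lens equation: 1/v = 1/f − 1/u = 1/(-0.4200) − 1/(2.91) = -2.381 − 0.3436 = -2.725, so v = -0.367 m.
The image is virtual, upright and reduced, on the same side as the object.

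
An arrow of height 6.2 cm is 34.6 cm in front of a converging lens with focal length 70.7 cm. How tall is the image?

1/d_i = 1/f − 1/d_o = 1/(70.70) − 1/(34.6) = -0.01476, so d_i = -67.76 cm.
m = −d_i/d_o = +1.958.
|h_i| = |m|·h_o = 1.958 × 6.2 = 12.1 cm. The image is virtual, upright and enlarged, on the same side as the object.

12.1 cm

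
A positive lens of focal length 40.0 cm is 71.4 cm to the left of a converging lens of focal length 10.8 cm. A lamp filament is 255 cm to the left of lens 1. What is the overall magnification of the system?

Lens 1: 1/d_i1 = 1/(40.0) − 1/(255) = 0.02108, so d_i1 = 47.44 cm; m₁ = −d_i1/d_o1 = -0.1860.
d_o2 = 71.4 − (47.44) = 23.96 cm.
Lens 2: 1/d_i2 = 1/(10.8) − 1/(23.96) = 0.05086, so d_i2 = 19.66 cm; m₂ = −d_i2/d_o2 = -0.8207.
m = m₁·m₂ = (-0.1860)(-0.8207) = +0.153.

m = +0.153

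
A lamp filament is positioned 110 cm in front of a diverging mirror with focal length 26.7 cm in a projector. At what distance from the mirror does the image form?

For a diverging mirror, f = -26.7 cm.
Mirror equation: 1/v = 1/f − 1/u = 1/(-26.70) − 1/(110) = -0.03745 − 0.009091 = -0.04654, so v = -21.5 cm.
The image is virtual, upright and reduced, behind the mirror.

21.5 cm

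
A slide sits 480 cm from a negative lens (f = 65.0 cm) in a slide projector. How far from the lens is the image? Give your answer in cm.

For a negative lens, f = -65.0 cm.
Lens equation: 1/v = 1/f − 1/u = 1/(-65.00) − 1/(480) = -0.01538 − 0.002083 = -0.01747, so v = -57.2 cm.
The image is virtual, upright and reduced, on the same side as the object.

57.2 cm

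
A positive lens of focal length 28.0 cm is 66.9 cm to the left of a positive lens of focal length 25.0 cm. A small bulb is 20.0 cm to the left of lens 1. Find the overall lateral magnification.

Lens 1: 1/d_i1 = 1/(28.0) − 1/(20.0) = -0.01429, so d_i1 = -70.00 cm; m₁ = −d_i1/d_o1 = +3.500.
d_o2 = 66.9 − (-70.00) = 136.9 cm.
Lens 2: 1/d_i2 = 1/(25.0) − 1/(136.9) = 0.03270, so d_i2 = 30.59 cm; m₂ = −d_i2/d_o2 = -0.2234.
m = m₁·m₂ = (+3.500)(-0.2234) = -0.782.

m = -0.782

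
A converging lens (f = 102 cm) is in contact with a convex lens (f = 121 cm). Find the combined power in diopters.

P = +1.81 D

P₁ = 1/f₁ = 1/(1.02 m) = +0.9804 D; P₂ = 1/f₂ = 1/(1.21 m) = +0.8264 D.
For thin lenses in contact, P = P₁ + P₂ = (+0.9804) + (+0.8264) = +1.81 D.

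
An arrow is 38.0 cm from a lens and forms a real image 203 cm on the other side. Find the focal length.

f = 32.0 cm (converging)

Real image ⇒ d_i = +203 cm.
1/f = 1/d_o + 1/d_i = 1/(38.0) + 1/(203) = 0.03124, so f = 32.0 cm.
Since f is positive, the lens is converging.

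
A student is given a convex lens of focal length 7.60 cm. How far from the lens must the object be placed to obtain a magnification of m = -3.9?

m = −d_i/d_o ⇒ d_i = −m·d_o.
1/f = 1/d_o + 1/d_i = 1/d_o − 1/(m·d_o) = (1 − 1/m)/d_o, so d_o = f(1 − 1/m) = (7.600)(1 − 1/(-3.9)) = 9.55 cm.

9.55 cm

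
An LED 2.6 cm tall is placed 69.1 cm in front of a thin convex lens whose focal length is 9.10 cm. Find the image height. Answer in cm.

1/d_i = 1/f − 1/d_o = 1/(9.100) − 1/(69.1) = 0.09542, so d_i = 10.48 cm.
m = −d_i/d_o = -0.1517.
|h_i| = |m|·h_o = 0.1517 × 2.6 = 0.394 cm. The image is real, inverted and reduced, on the far side of the lens.

0.394 cm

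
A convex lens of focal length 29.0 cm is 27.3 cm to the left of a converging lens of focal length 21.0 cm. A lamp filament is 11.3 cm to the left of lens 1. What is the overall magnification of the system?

Lens 1: 1/d_i1 = 1/(29.0) − 1/(11.3) = -0.05401, so d_i1 = -18.51 cm; m₁ = −d_i1/d_o1 = +1.638.
d_o2 = 27.3 − (-18.51) = 45.81 cm.
Lens 2: 1/d_i2 = 1/(21.0) − 1/(45.81) = 0.02579, so d_i2 = 38.78 cm; m₂ = −d_i2/d_o2 = -0.8464.
m = m₁·m₂ = (+1.638)(-0.8464) = -1.39.

m = -1.39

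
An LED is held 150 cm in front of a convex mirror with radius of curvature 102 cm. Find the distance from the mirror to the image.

f = R/2 = 102/2 = 51.00 cm; for a convex mirror, f = -51.00 cm.
Mirror equation: 1/q = 1/f − 1/p = 1/(-51.00) − 1/(150) = -0.01961 − 0.006667 = -0.02627, so q = -38.1 cm.
The image is virtual, upright and reduced, behind the mirror.

38.1 cm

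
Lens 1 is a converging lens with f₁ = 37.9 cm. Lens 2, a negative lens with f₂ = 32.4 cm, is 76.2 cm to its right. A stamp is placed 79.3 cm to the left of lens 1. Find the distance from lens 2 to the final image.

3.24 cm

Lens 1: 1/d_i1 = 1/f₁ − 1/d_o1 = 1/(37.9) − 1/(79.3) = 0.01377, so d_i1 = 72.60 cm.
The intermediate image is 72.60 cm to the right of lens 1, which is 76.2 − (72.60) = 3.600 cm to the left of lens 2, so d_o2 = +3.600 cm.
Lens 2 is diverging, so f₂ = −32.4 cm.
Lens 2: 1/d_i2 = 1/f₂ − 1/d_o2 = 1/(-32.4) − 1/(3.600) = -0.3086, so d_i2 = -3.24 cm.
The final image is virtual, 3.24 cm to the left of lens 2 (overall magnification ≈ -0.82).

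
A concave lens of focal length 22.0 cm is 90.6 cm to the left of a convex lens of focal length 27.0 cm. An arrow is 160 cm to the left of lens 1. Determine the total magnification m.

f₁ = −22.0 cm (diverging).
Lens 1: 1/d_i1 = 1/(-22.0) − 1/(160) = -0.05170, so d_i1 = -19.34 cm; m₁ = −d_i1/d_o1 = +0.1209.
d_o2 = 90.6 − (-19.34) = 109.9 cm.
Lens 2: 1/d_i2 = 1/(27.0) − 1/(109.9) = 0.02794, so d_i2 = 35.79 cm; m₂ = −d_i2/d_o2 = -0.3257.
m = m₁·m₂ = (+0.1209)(-0.3257) = -0.0394.

m = -0.0394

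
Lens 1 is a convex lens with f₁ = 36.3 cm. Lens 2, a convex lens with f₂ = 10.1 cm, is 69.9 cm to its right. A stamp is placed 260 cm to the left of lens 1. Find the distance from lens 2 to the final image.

Lens 1: 1/d_i1 = 1/f₁ − 1/d_o1 = 1/(36.3) − 1/(260) = 0.02370, so d_i1 = 42.19 cm.
The intermediate image is 42.19 cm to the right of lens 1, which is 69.9 − (42.19) = 27.71 cm to the left of lens 2, so d_o2 = +27.71 cm.
Lens 2: 1/d_i2 = 1/f₂ − 1/d_o2 = 1/(10.1) − 1/(27.71) = 0.06292, so d_i2 = 15.9 cm.
The final image is real, 15.9 cm to the right of lens 2 (overall magnification ≈ 0.093).

15.9 cm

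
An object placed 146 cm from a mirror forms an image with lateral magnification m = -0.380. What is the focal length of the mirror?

f = 40.2 cm (concave)

m = −d_i/d_o ⇒ d_i = −m·d_o = −(-0.380)·(146) = 55.48 cm.
1/f = 1/d_o + 1/d_i = 1/(146) + 1/(55.48) = 0.02487, so f = 40.2 cm.
Since f is positive, the mirror is concave.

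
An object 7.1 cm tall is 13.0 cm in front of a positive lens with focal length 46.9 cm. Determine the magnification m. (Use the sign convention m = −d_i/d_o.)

m = +1.38

1/d_i = 1/f − 1/d_o = 1/(46.90) − 1/(13.0) = -0.05560, so d_i = -17.99 cm.
m = −d_i/d_o = −(-17.99)/(13.0) = +1.38.
The image is virtual, upright and enlarged, on the same side as the object.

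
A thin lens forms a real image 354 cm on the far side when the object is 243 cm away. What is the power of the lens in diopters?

d_i = +354 cm.
1/f = 1/d_o + 1/d_i = 1/(243) + 1/(354) = 0.006940 cm⁻¹.
f = 144.1 cm = 1.441 m, so P = 1/f = +0.694 D.

P = +0.694 D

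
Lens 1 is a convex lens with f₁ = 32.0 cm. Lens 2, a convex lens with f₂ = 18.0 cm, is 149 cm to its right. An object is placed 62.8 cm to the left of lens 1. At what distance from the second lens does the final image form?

Lens 1: 1/d_i1 = 1/f₁ − 1/d_o1 = 1/(32.0) − 1/(62.8) = 0.01533, so d_i1 = 65.25 cm.
The intermediate image is 65.25 cm to the right of lens 1, which is 149 − (65.25) = 83.75 cm to the left of lens 2, so d_o2 = +83.75 cm.
Lens 2: 1/d_i2 = 1/f₂ − 1/d_o2 = 1/(18.0) − 1/(83.75) = 0.04362, so d_i2 = 22.9 cm.
The final image is real, 22.9 cm to the right of lens 2 (overall magnification ≈ 0.28).

22.9 cm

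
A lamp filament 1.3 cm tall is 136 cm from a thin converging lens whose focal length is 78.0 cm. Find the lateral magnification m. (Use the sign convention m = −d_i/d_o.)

m = -1.34

1/d_i = 1/f − 1/d_o = 1/(78.00) − 1/(136) = 0.005468, so d_i = 182.9 cm.
m = −d_i/d_o = −(182.9)/(136) = -1.34.
The image is real, inverted and enlarged, on the far side of the lens.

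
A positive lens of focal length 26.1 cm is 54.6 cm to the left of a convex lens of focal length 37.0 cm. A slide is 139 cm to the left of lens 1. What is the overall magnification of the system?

Lens 1: 1/d_i1 = 1/(26.1) − 1/(139) = 0.03112, so d_i1 = 32.13 cm; m₁ = −d_i1/d_o1 = -0.2312.
d_o2 = 54.6 − (32.13) = 22.47 cm.
Lens 2: 1/d_i2 = 1/(37.0) − 1/(22.47) = -0.01748, so d_i2 = -57.22 cm; m₂ = −d_i2/d_o2 = +2.546.
m = m₁·m₂ = (-0.2312)(+2.546) = -0.589.

m = -0.589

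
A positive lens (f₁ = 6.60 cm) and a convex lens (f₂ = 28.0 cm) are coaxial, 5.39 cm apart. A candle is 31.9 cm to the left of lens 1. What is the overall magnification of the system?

Lens 1: 1/d_i1 = 1/(6.60) − 1/(31.9) = 0.1202, so d_i1 = 8.322 cm; m₁ = −d_i1/d_o1 = -0.2609.
d_o2 = 5.39 − (8.322) = -2.932 cm (virtual object).
Lens 2: 1/d_i2 = 1/(28.0) − 1/(-2.932) = 0.3768, so d_i2 = 2.654 cm; m₂ = −d_i2/d_o2 = +0.9052.
m = m₁·m₂ = (-0.2609)(+0.9052) = -0.236.

m = -0.236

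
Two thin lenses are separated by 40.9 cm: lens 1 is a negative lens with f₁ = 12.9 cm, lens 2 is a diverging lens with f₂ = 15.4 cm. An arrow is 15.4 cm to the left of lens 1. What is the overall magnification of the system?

f₁ = −12.9 cm (diverging).
Lens 1: 1/d_i1 = 1/(-12.9) − 1/(15.4) = -0.1425, so d_i1 = -7.020 cm; m₁ = −d_i1/d_o1 = +0.4558.
d_o2 = 40.9 − (-7.020) = 47.92 cm.
f₂ = −15.4 cm (diverging).
Lens 2: 1/d_i2 = 1/(-15.4) − 1/(47.92) = -0.08580, so d_i2 = -11.65 cm; m₂ = −d_i2/d_o2 = +0.2432.
m = m₁·m₂ = (+0.4558)(+0.2432) = +0.111.

m = +0.111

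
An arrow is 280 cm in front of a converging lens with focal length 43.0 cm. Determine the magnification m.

1/d_i = 1/f − 1/d_o = 1/(43.00) − 1/(280) = 0.01968, so d_i = 50.80 cm.
m = −d_i/d_o = −(50.80)/(280) = -0.181.
The image is real, inverted and reduced, on the far side of the lens.

m = -0.181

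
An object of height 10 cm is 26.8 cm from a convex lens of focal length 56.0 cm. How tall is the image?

19.2 cm

1/d_i = 1/f − 1/d_o = 1/(56.00) − 1/(26.8) = -0.01946, so d_i = -51.40 cm.
m = −d_i/d_o = +1.918.
|h_i| = |m|·h_o = 1.918 × 10 = 19.2 cm. The image is virtual, upright and enlarged, on the same side as the object.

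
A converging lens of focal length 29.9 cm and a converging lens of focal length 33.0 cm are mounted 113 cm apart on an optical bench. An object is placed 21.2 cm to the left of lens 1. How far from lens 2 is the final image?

Lens 1: 1/d_i1 = 1/f₁ − 1/d_o1 = 1/(29.9) − 1/(21.2) = -0.01372, so d_i1 = -72.86 cm.
The intermediate image is 72.86 cm to the left of lens 1 (virtual), which is 113 − (-72.86) = 185.9 cm to the left of lens 2, so d_o2 = +185.9 cm.
Lens 2: 1/d_i2 = 1/f₂ − 1/d_o2 = 1/(33.0) − 1/(185.9) = 0.02492, so d_i2 = 40.1 cm.
The final image is real, 40.1 cm to the right of lens 2 (overall magnification ≈ -0.74).

40.1 cm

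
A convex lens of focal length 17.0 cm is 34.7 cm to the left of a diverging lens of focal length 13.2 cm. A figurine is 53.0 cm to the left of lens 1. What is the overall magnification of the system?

Lens 1: 1/d_i1 = 1/(17.0) − 1/(53.0) = 0.03996, so d_i1 = 25.03 cm; m₁ = −d_i1/d_o1 = -0.4723.
d_o2 = 34.7 − (25.03) = 9.670 cm.
f₂ = −13.2 cm (diverging).
Lens 2: 1/d_i2 = 1/(-13.2) − 1/(9.670) = -0.1792, so d_i2 = -5.581 cm; m₂ = −d_i2/d_o2 = +0.5772.
m = m₁·m₂ = (-0.4723)(+0.5772) = -0.273.

m = -0.273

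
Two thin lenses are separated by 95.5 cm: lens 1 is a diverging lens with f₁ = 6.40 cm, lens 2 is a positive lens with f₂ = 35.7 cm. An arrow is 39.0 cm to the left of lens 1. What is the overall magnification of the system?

m = -0.0771

f₁ = −6.40 cm (diverging).
Lens 1: 1/d_i1 = 1/(-6.40) − 1/(39.0) = -0.1819, so d_i1 = -5.498 cm; m₁ = −d_i1/d_o1 = +0.1410.
d_o2 = 95.5 − (-5.498) = 101.0 cm.
Lens 2: 1/d_i2 = 1/(35.7) − 1/(101.0) = 0.01811, so d_i2 = 55.22 cm; m₂ = −d_i2/d_o2 = -0.5467.
m = m₁·m₂ = (+0.1410)(-0.5467) = -0.0771.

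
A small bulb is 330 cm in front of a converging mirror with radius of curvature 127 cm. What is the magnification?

m = -0.238

f = R/2 = 127/2 = 63.50 cm.
1/d_i = 1/f − 1/d_o = 1/(63.50) − 1/(330) = 0.01272, so d_i = 78.63 cm.
m = −d_i/d_o = −(78.63)/(330) = -0.238.
The image is real, inverted and reduced, in front of the mirror.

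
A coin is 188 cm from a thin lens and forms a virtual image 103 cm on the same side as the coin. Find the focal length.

f = -228 cm (diverging)

Virtual image ⇒ d_i = −103 cm.
1/f = 1/d_o + 1/d_i = 1/(188) + 1/(-103) = -0.004390, so f = -228 cm.
Since f is negative, the thin lens is diverging.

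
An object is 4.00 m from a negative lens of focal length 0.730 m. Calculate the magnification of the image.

m = +0.154

For a negative lens, f = -0.730 m.
1/d_i = 1/f − 1/d_o = 1/(-0.7300) − 1/(4.00) = -1.620, so d_i = -0.6173 m.
m = −d_i/d_o = −(-0.6173)/(4.00) = +0.154.
The image is virtual, upright and reduced, on the same side as the object.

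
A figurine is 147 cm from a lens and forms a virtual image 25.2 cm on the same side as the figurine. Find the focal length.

Virtual image ⇒ d_i = −25.2 cm.
1/f = 1/d_o + 1/d_i = 1/(147) + 1/(-25.2) = -0.03288, so f = -30.4 cm.
Since f is negative, the lens is diverging.

f = -30.4 cm (diverging)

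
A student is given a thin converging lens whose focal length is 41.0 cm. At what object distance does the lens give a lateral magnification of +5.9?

m = −d_i/d_o ⇒ d_i = −m·d_o.
1/f = 1/d_o + 1/d_i = 1/d_o − 1/(m·d_o) = (1 − 1/m)/d_o, so d_o = f(1 − 1/m) = (41.00)(1 − 1/(+5.9)) = 34.1 cm.

34.1 cm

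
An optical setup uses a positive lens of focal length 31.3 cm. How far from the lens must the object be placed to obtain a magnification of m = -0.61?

m = −d_i/d_o ⇒ d_i = −m·d_o.
1/f = 1/d_o + 1/d_i = 1/d_o − 1/(m·d_o) = (1 − 1/m)/d_o, so d_o = f(1 − 1/m) = (31.30)(1 − 1/(-0.61)) = 82.6 cm.

82.6 cm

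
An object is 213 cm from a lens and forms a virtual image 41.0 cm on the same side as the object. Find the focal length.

f = -50.8 cm (diverging)

Virtual image ⇒ d_i = −41.0 cm.
1/f = 1/d_o + 1/d_i = 1/(213) + 1/(-41.0) = -0.01970, so f = -50.8 cm.
Since f is negative, the lens is diverging.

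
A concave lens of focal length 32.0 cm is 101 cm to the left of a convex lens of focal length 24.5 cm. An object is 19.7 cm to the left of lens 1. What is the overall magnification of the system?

f₁ = −32.0 cm (diverging).
Lens 1: 1/d_i1 = 1/(-32.0) − 1/(19.7) = -0.08201, so d_i1 = -12.19 cm; m₁ = −d_i1/d_o1 = +0.6188.
d_o2 = 101 − (-12.19) = 113.2 cm.
Lens 2: 1/d_i2 = 1/(24.5) − 1/(113.2) = 0.03198, so d_i2 = 31.27 cm; m₂ = −d_i2/d_o2 = -0.2762.
m = m₁·m₂ = (+0.6188)(-0.2762) = -0.171.

m = -0.171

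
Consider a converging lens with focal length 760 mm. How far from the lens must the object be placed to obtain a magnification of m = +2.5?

456 mm

m = −d_i/d_o ⇒ d_i = −m·d_o.
1/f = 1/d_o + 1/d_i = 1/d_o − 1/(m·d_o) = (1 − 1/m)/d_o, so d_o = f(1 − 1/m) = (760.0)(1 − 1/(+2.5)) = 456 mm.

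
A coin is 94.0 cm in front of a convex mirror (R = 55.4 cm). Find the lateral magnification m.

f = R/2 = 55.4/2 = 27.70 cm; for a convex mirror, f = -27.70 cm.
1/d_i = 1/f − 1/d_o = 1/(-27.70) − 1/(94.0) = -0.04674, so d_i = -21.40 cm.
m = −d_i/d_o = −(-21.40)/(94.0) = +0.228.
The image is virtual, upright and reduced, behind the mirror.

m = +0.228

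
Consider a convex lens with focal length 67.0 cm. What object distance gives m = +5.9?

m = −d_i/d_o ⇒ d_i = −m·d_o.
1/f = 1/d_o + 1/d_i = 1/d_o − 1/(m·d_o) = (1 − 1/m)/d_o, so d_o = f(1 − 1/m) = (67.00)(1 − 1/(+5.9)) = 55.6 cm.

55.6 cm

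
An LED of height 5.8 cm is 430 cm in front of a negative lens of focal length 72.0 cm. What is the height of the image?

0.832 cm

For a negative lens, f = -72.0 cm.
1/d_i = 1/f − 1/d_o = 1/(-72.00) − 1/(430) = -0.01621, so d_i = -61.67 cm.
m = −d_i/d_o = +0.1434.
|h_i| = |m|·h_o = 0.1434 × 5.8 = 0.832 cm. The image is virtual, upright and reduced, on the same side as the object.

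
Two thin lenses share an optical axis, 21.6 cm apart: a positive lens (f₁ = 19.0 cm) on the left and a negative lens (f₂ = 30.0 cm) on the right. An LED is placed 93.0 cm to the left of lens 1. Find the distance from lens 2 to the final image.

Lens 1: 1/d_i1 = 1/f₁ − 1/d_o1 = 1/(19.0) − 1/(93.0) = 0.04188, so d_i1 = 23.88 cm.
The intermediate image is 23.88 cm to the right of lens 1, which lies 2.280 cm to the right of lens 2 — a virtual object — so d_o2 = −2.280 cm.
Lens 2 is diverging, so f₂ = −30.0 cm.
Lens 2: 1/d_i2 = 1/f₂ − 1/d_o2 = 1/(-30.0) − 1/(-2.280) = 0.4053, so d_i2 = 2.47 cm.
The final image is real, 2.47 cm to the right of lens 2 (overall magnification ≈ -0.28).

2.47 cm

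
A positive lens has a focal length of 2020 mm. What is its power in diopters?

P = +0.495 D

f = 202 cm = 2.02 m.
P = 1/f = 1/(2.02 m) = +0.495 D.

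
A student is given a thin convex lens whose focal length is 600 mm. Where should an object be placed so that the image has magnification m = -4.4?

m = −d_i/d_o ⇒ d_i = −m·d_o.
1/f = 1/d_o + 1/d_i = 1/d_o − 1/(m·d_o) = (1 − 1/m)/d_o, so d_o = f(1 − 1/m) = (600.0)(1 − 1/(-4.4)) = 736 mm.

736 mm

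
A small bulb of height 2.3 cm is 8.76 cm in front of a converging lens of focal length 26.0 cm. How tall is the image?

1/d_i = 1/f − 1/d_o = 1/(26.00) − 1/(8.76) = -0.07569, so d_i = -13.21 cm.
m = −d_i/d_o = +1.508.
|h_i| = |m|·h_o = 1.508 × 2.3 = 3.47 cm. The image is virtual, upright and enlarged, on the same side as the object.

3.47 cm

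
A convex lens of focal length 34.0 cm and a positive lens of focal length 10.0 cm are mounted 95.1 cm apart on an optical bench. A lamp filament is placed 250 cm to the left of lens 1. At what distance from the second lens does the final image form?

Lens 1: 1/d_i1 = 1/f₁ − 1/d_o1 = 1/(34.0) − 1/(250) = 0.02541, so d_i1 = 39.35 cm.
The intermediate image is 39.35 cm to the right of lens 1, which is 95.1 − (39.35) = 55.75 cm to the left of lens 2, so d_o2 = +55.75 cm.
Lens 2: 1/d_i2 = 1/f₂ − 1/d_o2 = 1/(10.0) − 1/(55.75) = 0.08206, so d_i2 = 12.2 cm.
The final image is real, 12.2 cm to the right of lens 2 (overall magnification ≈ 0.034).

12.2 cm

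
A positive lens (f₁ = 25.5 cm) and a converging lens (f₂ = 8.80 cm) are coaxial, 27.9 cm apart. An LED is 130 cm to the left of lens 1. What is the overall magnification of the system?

Lens 1: 1/d_i1 = 1/(25.5) − 1/(130) = 0.03152, so d_i1 = 31.72 cm; m₁ = −d_i1/d_o1 = -0.2440.
d_o2 = 27.9 − (31.72) = -3.820 cm (virtual object).
Lens 2: 1/d_i2 = 1/(8.80) − 1/(-3.820) = 0.3754, so d_i2 = 2.664 cm; m₂ = −d_i2/d_o2 = +0.6973.
m = m₁·m₂ = (-0.2440)(+0.6973) = -0.170.

m = -0.170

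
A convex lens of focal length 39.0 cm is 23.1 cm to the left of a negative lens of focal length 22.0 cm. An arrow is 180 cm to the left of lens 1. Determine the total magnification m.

Lens 1: 1/d_i1 = 1/(39.0) − 1/(180) = 0.02009, so d_i1 = 49.79 cm; m₁ = −d_i1/d_o1 = -0.2766.
d_o2 = 23.1 − (49.79) = -26.69 cm (virtual object).
f₂ = −22.0 cm (diverging).
Lens 2: 1/d_i2 = 1/(-22.0) − 1/(-26.69) = -0.007987, so d_i2 = -125.2 cm; m₂ = −d_i2/d_o2 = -4.691.
m = m₁·m₂ = (-0.2766)(-4.691) = +1.30.

m = +1.30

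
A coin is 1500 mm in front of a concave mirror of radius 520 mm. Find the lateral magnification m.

m = -0.210

f = R/2 = 520/2 = 260.0 mm.
1/d_i = 1/f − 1/d_o = 1/(260.0) − 1/(1500) = 0.003179, so d_i = 314.5 mm.
m = −d_i/d_o = −(314.5)/(1500) = -0.210.
The image is real, inverted and reduced, in front of the mirror.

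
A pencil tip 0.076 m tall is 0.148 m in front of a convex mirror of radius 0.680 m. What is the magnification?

f = R/2 = 0.680/2 = 0.3400 m; for a convex mirror, f = -0.3400 m.
1/d_i = 1/f − 1/d_o = 1/(-0.3400) − 1/(0.148) = -9.698, so d_i = -0.1031 m.
m = −d_i/d_o = −(-0.1031)/(0.148) = +0.697.
The image is virtual, upright and reduced, behind the mirror.

m = +0.697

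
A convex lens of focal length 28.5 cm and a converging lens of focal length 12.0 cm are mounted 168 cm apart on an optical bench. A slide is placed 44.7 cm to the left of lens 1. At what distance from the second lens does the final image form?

13.9 cm

Lens 1: 1/d_i1 = 1/f₁ − 1/d_o1 = 1/(28.5) − 1/(44.7) = 0.01272, so d_i1 = 78.64 cm.
The intermediate image is 78.64 cm to the right of lens 1, which is 168 − (78.64) = 89.36 cm to the left of lens 2, so d_o2 = +89.36 cm.
Lens 2: 1/d_i2 = 1/f₂ − 1/d_o2 = 1/(12.0) − 1/(89.36) = 0.07214, so d_i2 = 13.9 cm.
The final image is real, 13.9 cm to the right of lens 2 (overall magnification ≈ 0.27).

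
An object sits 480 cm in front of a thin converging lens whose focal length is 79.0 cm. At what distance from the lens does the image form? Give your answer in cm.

Lens equation: 1/v = 1/f − 1/u = 1/(79.00) − 1/(480) = 0.01266 − 0.002083 = 0.01057, so v = 94.6 cm.
The image is real, inverted and reduced, on the far side of the lens.

94.6 cm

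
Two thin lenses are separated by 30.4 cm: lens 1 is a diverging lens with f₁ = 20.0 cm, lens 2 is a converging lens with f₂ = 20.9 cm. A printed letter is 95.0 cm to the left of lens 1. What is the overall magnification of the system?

f₁ = −20.0 cm (diverging).
Lens 1: 1/d_i1 = 1/(-20.0) − 1/(95.0) = -0.06053, so d_i1 = -16.52 cm; m₁ = −d_i1/d_o1 = +0.1739.
d_o2 = 30.4 − (-16.52) = 46.92 cm.
Lens 2: 1/d_i2 = 1/(20.9) − 1/(46.92) = 0.02653, so d_i2 = 37.69 cm; m₂ = −d_i2/d_o2 = -0.8032.
m = m₁·m₂ = (+0.1739)(-0.8032) = -0.140.

m = -0.140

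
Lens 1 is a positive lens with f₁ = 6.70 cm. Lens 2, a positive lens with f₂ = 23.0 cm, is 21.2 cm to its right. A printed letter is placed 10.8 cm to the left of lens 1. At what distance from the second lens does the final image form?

Lens 1: 1/d_i1 = 1/f₁ − 1/d_o1 = 1/(6.70) − 1/(10.8) = 0.05666, so d_i1 = 17.65 cm.
The intermediate image is 17.65 cm to the right of lens 1, which is 21.2 − (17.65) = 3.550 cm to the left of lens 2, so d_o2 = +3.550 cm.
Lens 2: 1/d_i2 = 1/f₂ − 1/d_o2 = 1/(23.0) − 1/(3.550) = -0.2382, so d_i2 = -4.20 cm.
The final image is virtual, 4.20 cm to the left of lens 2 (overall magnification ≈ -1.9).

4.20 cm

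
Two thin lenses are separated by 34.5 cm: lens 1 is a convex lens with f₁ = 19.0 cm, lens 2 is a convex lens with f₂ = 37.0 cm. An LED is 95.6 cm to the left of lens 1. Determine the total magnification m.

Lens 1: 1/d_i1 = 1/(19.0) − 1/(95.6) = 0.04217, so d_i1 = 23.71 cm; m₁ = −d_i1/d_o1 = -0.2480.
d_o2 = 34.5 − (23.71) = 10.79 cm.
Lens 2: 1/d_i2 = 1/(37.0) − 1/(10.79) = -0.06565, so d_i2 = -15.23 cm; m₂ = −d_i2/d_o2 = +1.412.
m = m₁·m₂ = (-0.2480)(+1.412) = -0.350.

m = -0.350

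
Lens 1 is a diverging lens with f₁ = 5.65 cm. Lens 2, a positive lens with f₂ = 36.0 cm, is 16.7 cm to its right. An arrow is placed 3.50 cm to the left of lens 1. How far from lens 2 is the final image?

Lens 1 is diverging, so f₁ = −5.65 cm.
Lens 1: 1/d_i1 = 1/f₁ − 1/d_o1 = 1/(-5.65) − 1/(3.50) = -0.4627, so d_i1 = -2.161 cm.
The intermediate image is 2.161 cm to the left of lens 1 (virtual), which is 16.7 − (-2.161) = 18.86 cm to the left of lens 2, so d_o2 = +18.86 cm.
Lens 2: 1/d_i2 = 1/f₂ − 1/d_o2 = 1/(36.0) − 1/(18.86) = -0.02524, so d_i2 = -39.6 cm.
The final image is virtual, 39.6 cm to the left of lens 2 (overall magnification ≈ 1.3).

39.6 cm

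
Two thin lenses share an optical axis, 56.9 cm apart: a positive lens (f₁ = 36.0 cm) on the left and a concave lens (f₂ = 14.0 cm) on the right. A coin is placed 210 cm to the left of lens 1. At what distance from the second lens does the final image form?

6.86 cm

Lens 1: 1/d_i1 = 1/f₁ − 1/d_o1 = 1/(36.0) − 1/(210) = 0.02302, so d_i1 = 43.45 cm.
The intermediate image is 43.45 cm to the right of lens 1, which is 56.9 − (43.45) = 13.45 cm to the left of lens 2, so d_o2 = +13.45 cm.
Lens 2 is diverging, so f₂ = −14.0 cm.
Lens 2: 1/d_i2 = 1/f₂ − 1/d_o2 = 1/(-14.0) − 1/(13.45) = -0.1458, so d_i2 = -6.86 cm.
The final image is virtual, 6.86 cm to the left of lens 2 (overall magnification ≈ -0.11).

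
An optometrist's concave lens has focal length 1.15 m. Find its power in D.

P = -0.870 D

For a concave lens, f = −1.15 m.
P = 1/f = 1/(-1.15 m) = -0.870 D.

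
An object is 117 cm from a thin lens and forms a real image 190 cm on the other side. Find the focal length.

f = 72.4 cm (converging)

Real image ⇒ d_i = +190 cm.
1/f = 1/d_o + 1/d_i = 1/(117) + 1/(190) = 0.01381, so f = 72.4 cm.
Since f is positive, the thin lens is converging.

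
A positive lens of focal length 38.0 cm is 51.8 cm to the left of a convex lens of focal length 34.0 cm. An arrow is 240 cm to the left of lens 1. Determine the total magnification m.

Lens 1: 1/d_i1 = 1/(38.0) − 1/(240) = 0.02215, so d_i1 = 45.15 cm; m₁ = −d_i1/d_o1 = -0.1881.
d_o2 = 51.8 − (45.15) = 6.650 cm.
Lens 2: 1/d_i2 = 1/(34.0) − 1/(6.650) = -0.1210, so d_i2 = -8.267 cm; m₂ = −d_i2/d_o2 = +1.243.
m = m₁·m₂ = (-0.1881)(+1.243) = -0.234.

m = -0.234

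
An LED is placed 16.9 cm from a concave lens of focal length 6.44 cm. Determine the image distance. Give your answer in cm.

4.66 cm

For a concave lens, f = -6.44 cm.
Thin-lens equation: 1/v = 1/f − 1/u = 1/(-6.440) − 1/(16.9) = -0.1553 − 0.05917 = -0.2145, so v = -4.66 cm.
The image is virtual, upright and reduced, on the same side as the object.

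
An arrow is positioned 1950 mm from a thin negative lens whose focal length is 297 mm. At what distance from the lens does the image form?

For a negative lens, f = -297 mm.
Lens equation: 1/d_i = 1/f − 1/d_o = 1/(-297.0) − 1/(1950) = -0.003367 − 0.0005128 = -0.003880, so d_i = -258 mm.
The image is virtual, upright and reduced, on the same side as the object.

258 mm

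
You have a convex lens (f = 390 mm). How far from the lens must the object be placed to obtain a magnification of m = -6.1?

454 mm

m = −d_i/d_o ⇒ d_i = −m·d_o.
1/f = 1/d_o + 1/d_i = 1/d_o − 1/(m·d_o) = (1 − 1/m)/d_o, so d_o = f(1 − 1/m) = (390.0)(1 − 1/(-6.1)) = 454 mm.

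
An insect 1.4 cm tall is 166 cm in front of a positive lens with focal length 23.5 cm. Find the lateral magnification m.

1/d_i = 1/f − 1/d_o = 1/(23.50) − 1/(166) = 0.03653, so d_i = 27.38 cm.
m = −d_i/d_o = −(27.38)/(166) = -0.165.
The image is real, inverted and reduced, on the far side of the lens.

m = -0.165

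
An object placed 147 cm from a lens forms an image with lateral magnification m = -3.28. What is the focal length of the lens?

f = 113 cm (converging)

m = −d_i/d_o ⇒ d_i = −m·d_o = −(-3.28)·(147) = 482.2 cm.
1/f = 1/d_o + 1/d_i = 1/(147) + 1/(482.2) = 0.008877, so f = 113 cm.
Since f is positive, the lens is converging.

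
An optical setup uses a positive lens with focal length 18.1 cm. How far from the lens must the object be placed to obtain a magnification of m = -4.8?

m = −d_i/d_o ⇒ d_i = −m·d_o.
1/f = 1/d_o + 1/d_i = 1/d_o − 1/(m·d_o) = (1 − 1/m)/d_o, so d_o = f(1 − 1/m) = (18.10)(1 − 1/(-4.8)) = 21.9 cm.

21.9 cm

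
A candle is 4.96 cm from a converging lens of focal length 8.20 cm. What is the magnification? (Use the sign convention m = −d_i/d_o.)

m = +2.53

1/d_i = 1/f − 1/d_o = 1/(8.200) − 1/(4.96) = -0.07966, so d_i = -12.55 cm.
m = −d_i/d_o = −(-12.55)/(4.96) = +2.53.
The image is virtual, upright and enlarged, on the same side as the object.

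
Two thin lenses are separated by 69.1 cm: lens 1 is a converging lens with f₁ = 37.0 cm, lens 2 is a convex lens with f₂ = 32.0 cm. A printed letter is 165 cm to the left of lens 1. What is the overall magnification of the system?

Lens 1: 1/d_i1 = 1/(37.0) − 1/(165) = 0.02097, so d_i1 = 47.70 cm; m₁ = −d_i1/d_o1 = -0.2891.
d_o2 = 69.1 − (47.70) = 21.40 cm.
Lens 2: 1/d_i2 = 1/(32.0) − 1/(21.40) = -0.01548, so d_i2 = -64.60 cm; m₂ = −d_i2/d_o2 = +3.019.
m = m₁·m₂ = (-0.2891)(+3.019) = -0.873.

m = -0.873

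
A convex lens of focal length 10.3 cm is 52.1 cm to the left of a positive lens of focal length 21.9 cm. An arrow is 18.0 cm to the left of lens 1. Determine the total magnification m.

Lens 1: 1/d_i1 = 1/(10.3) − 1/(18.0) = 0.04153, so d_i1 = 24.08 cm; m₁ = −d_i1/d_o1 = -1.338.
d_o2 = 52.1 − (24.08) = 28.02 cm.
Lens 2: 1/d_i2 = 1/(21.9) − 1/(28.02) = 0.009973, so d_i2 = 100.3 cm; m₂ = −d_i2/d_o2 = -3.578.
m = m₁·m₂ = (-1.338)(-3.578) = +4.79.

m = +4.79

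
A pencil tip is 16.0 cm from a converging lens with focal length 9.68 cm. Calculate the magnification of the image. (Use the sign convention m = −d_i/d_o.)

1/d_i = 1/f − 1/d_o = 1/(9.680) − 1/(16.0) = 0.04081, so d_i = 24.51 cm.
m = −d_i/d_o = −(24.51)/(16.0) = -1.53.
The image is real, inverted and enlarged, on the far side of the lens.

m = -1.53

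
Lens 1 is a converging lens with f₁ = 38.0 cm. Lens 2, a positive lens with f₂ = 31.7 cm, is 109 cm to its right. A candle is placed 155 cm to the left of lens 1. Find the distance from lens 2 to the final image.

69.0 cm

Lens 1: 1/d_i1 = 1/f₁ − 1/d_o1 = 1/(38.0) − 1/(155) = 0.01986, so d_i1 = 50.34 cm.
The intermediate image is 50.34 cm to the right of lens 1, which is 109 − (50.34) = 58.66 cm to the left of lens 2, so d_o2 = +58.66 cm.
Lens 2: 1/d_i2 = 1/f₂ − 1/d_o2 = 1/(31.7) − 1/(58.66) = 0.01450, so d_i2 = 69.0 cm.
The final image is real, 69.0 cm to the right of lens 2 (overall magnification ≈ 0.38).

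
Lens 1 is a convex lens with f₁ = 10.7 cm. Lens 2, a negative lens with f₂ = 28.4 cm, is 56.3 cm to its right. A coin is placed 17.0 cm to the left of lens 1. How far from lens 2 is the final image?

Lens 1: 1/d_i1 = 1/f₁ − 1/d_o1 = 1/(10.7) − 1/(17.0) = 0.03463, so d_i1 = 28.87 cm.
The intermediate image is 28.87 cm to the right of lens 1, which is 56.3 − (28.87) = 27.43 cm to the left of lens 2, so d_o2 = +27.43 cm.
Lens 2 is diverging, so f₂ = −28.4 cm.
Lens 2: 1/d_i2 = 1/f₂ − 1/d_o2 = 1/(-28.4) − 1/(27.43) = -0.07167, so d_i2 = -14.0 cm.
The final image is virtual, 14.0 cm to the left of lens 2 (overall magnification ≈ -0.86).

14.0 cm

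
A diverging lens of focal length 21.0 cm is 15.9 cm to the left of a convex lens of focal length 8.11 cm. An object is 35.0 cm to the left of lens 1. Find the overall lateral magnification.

f₁ = −21.0 cm (diverging).
Lens 1: 1/d_i1 = 1/(-21.0) − 1/(35.0) = -0.07619, so d_i1 = -13.12 cm; m₁ = −d_i1/d_o1 = +0.3749.
d_o2 = 15.9 − (-13.12) = 29.02 cm.
Lens 2: 1/d_i2 = 1/(8.11) − 1/(29.02) = 0.08885, so d_i2 = 11.26 cm; m₂ = −d_i2/d_o2 = -0.3879.
m = m₁·m₂ = (+0.3749)(-0.3879) = -0.145.

m = -0.145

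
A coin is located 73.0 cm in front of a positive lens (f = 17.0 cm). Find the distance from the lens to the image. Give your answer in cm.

22.2 cm

Lens equation: 1/s_i = 1/f − 1/s_o = 1/(17.00) − 1/(73.0) = 0.05882 − 0.01370 = 0.04512, so s_i = 22.2 cm.
The image is real, inverted and reduced, on the far side of the lens.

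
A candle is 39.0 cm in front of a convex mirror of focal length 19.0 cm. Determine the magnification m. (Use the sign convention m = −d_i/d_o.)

For a convex mirror, f = -19.0 cm.
1/d_i = 1/f − 1/d_o = 1/(-19.00) − 1/(39.0) = -0.07827, so d_i = -12.78 cm.
m = −d_i/d_o = −(-12.78)/(39.0) = +0.328.
The image is virtual, upright and reduced, behind the mirror.

m = +0.328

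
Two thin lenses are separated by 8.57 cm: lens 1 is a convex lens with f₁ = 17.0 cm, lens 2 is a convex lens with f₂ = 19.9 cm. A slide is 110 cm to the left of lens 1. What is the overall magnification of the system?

Lens 1: 1/d_i1 = 1/(17.0) − 1/(110) = 0.04973, so d_i1 = 20.11 cm; m₁ = −d_i1/d_o1 = -0.1828.
d_o2 = 8.57 − (20.11) = -11.54 cm (virtual object).
Lens 2: 1/d_i2 = 1/(19.9) − 1/(-11.54) = 0.1369, so d_i2 = 7.304 cm; m₂ = −d_i2/d_o2 = +0.6330.
m = m₁·m₂ = (-0.1828)(+0.6330) = -0.116.

m = -0.116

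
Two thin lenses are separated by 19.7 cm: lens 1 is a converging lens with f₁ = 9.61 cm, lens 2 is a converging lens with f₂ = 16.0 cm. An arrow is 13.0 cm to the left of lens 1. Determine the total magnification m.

Lens 1: 1/d_i1 = 1/(9.61) − 1/(13.0) = 0.02714, so d_i1 = 36.85 cm; m₁ = −d_i1/d_o1 = -2.835.
d_o2 = 19.7 − (36.85) = -17.15 cm (virtual object).
Lens 2: 1/d_i2 = 1/(16.0) − 1/(-17.15) = 0.1208, so d_i2 = 8.278 cm; m₂ = −d_i2/d_o2 = +0.4827.
m = m₁·m₂ = (-2.835)(+0.4827) = -1.37.

m = -1.37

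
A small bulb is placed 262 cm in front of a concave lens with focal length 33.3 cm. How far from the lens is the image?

29.5 cm

For a concave lens, f = -33.3 cm.
Thin-lens equation: 1/v = 1/f − 1/u = 1/(-33.30) − 1/(262) = -0.03003 − 0.003817 = -0.03385, so v = -29.5 cm.
The image is virtual, upright and reduced, on the same side as the object.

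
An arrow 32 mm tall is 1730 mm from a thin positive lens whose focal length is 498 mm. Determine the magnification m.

m = -0.404

1/d_i = 1/f − 1/d_o = 1/(498.0) − 1/(1730) = 0.001430, so d_i = 699.3 mm.
m = −d_i/d_o = −(699.3)/(1730) = -0.404.
The image is real, inverted and reduced, on the far side of the lens.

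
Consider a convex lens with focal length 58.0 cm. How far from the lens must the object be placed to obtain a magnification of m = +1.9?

m = −d_i/d_o ⇒ d_i = −m·d_o.
1/f = 1/d_o + 1/d_i = 1/d_o − 1/(m·d_o) = (1 − 1/m)/d_o, so d_o = f(1 − 1/m) = (58.00)(1 − 1/(+1.9)) = 27.5 cm.

27.5 cm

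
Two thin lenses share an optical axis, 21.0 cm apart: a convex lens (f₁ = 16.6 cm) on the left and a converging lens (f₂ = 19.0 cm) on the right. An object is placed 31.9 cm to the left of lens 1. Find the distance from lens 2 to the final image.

Lens 1: 1/d_i1 = 1/f₁ − 1/d_o1 = 1/(16.6) − 1/(31.9) = 0.02889, so d_i1 = 34.61 cm.
The intermediate image is 34.61 cm to the right of lens 1, which lies 13.61 cm to the right of lens 2 — a virtual object — so d_o2 = −13.61 cm.
Lens 2: 1/d_i2 = 1/f₂ − 1/d_o2 = 1/(19.0) − 1/(-13.61) = 0.1261, so d_i2 = 7.93 cm.
The final image is real, 7.93 cm to the right of lens 2 (overall magnification ≈ -0.63).

7.93 cm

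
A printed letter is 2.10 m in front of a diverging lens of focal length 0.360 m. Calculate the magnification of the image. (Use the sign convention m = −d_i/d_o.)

For a diverging lens, f = -0.360 m.
1/d_i = 1/f − 1/d_o = 1/(-0.3600) − 1/(2.10) = -3.254, so d_i = -0.3073 m.
m = −d_i/d_o = −(-0.3073)/(2.10) = +0.146.
The image is virtual, upright and reduced, on the same side as the object.

m = +0.146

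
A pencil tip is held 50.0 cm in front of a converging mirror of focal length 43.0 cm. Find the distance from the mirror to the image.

307 cm

Mirror equation: 1/q = 1/f − 1/p = 1/(43.00) − 1/(50.0) = 0.02326 − 0.02000 = 0.003256, so q = 307 cm.
The image is real, inverted and enlarged, in front of the mirror.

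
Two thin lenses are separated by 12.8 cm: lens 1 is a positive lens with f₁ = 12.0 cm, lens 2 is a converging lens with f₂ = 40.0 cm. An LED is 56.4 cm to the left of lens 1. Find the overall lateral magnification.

m = -0.255

Lens 1: 1/d_i1 = 1/(12.0) − 1/(56.4) = 0.06560, so d_i1 = 15.24 cm; m₁ = −d_i1/d_o1 = -0.2702.
d_o2 = 12.8 − (15.24) = -2.440 cm (virtual object).
Lens 2: 1/d_i2 = 1/(40.0) − 1/(-2.440) = 0.4348, so d_i2 = 2.300 cm; m₂ = −d_i2/d_o2 = +0.9425.
m = m₁·m₂ = (-0.2702)(+0.9425) = -0.255.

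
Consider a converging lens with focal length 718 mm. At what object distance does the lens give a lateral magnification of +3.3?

500 mm

m = −d_i/d_o ⇒ d_i = −m·d_o.
1/f = 1/d_o + 1/d_i = 1/d_o − 1/(m·d_o) = (1 − 1/m)/d_o, so d_o = f(1 − 1/m) = (718.0)(1 − 1/(+3.3)) = 500 mm.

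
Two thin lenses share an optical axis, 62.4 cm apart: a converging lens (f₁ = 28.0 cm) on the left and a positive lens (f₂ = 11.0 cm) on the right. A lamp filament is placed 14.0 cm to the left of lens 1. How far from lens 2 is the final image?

Lens 1: 1/d_i1 = 1/f₁ − 1/d_o1 = 1/(28.0) − 1/(14.0) = -0.03571, so d_i1 = -28.00 cm.
The intermediate image is 28.00 cm to the left of lens 1 (virtual), which is 62.4 − (-28.00) = 90.40 cm to the left of lens 2, so d_o2 = +90.40 cm.
Lens 2: 1/d_i2 = 1/f₂ − 1/d_o2 = 1/(11.0) − 1/(90.40) = 0.07985, so d_i2 = 12.5 cm.
The final image is real, 12.5 cm to the right of lens 2 (overall magnification ≈ -0.28).

12.5 cm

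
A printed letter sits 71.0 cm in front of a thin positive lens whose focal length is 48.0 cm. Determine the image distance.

148 cm

Lens equation: 1/d_i = 1/f − 1/d_o = 1/(48.00) − 1/(71.0) = 0.02083 − 0.01408 = 0.006749, so d_i = 148 cm.
The image is real, inverted and enlarged, on the far side of the lens.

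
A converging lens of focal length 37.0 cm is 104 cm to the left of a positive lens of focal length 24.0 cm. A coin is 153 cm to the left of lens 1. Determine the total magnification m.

Lens 1: 1/d_i1 = 1/(37.0) − 1/(153) = 0.02049, so d_i1 = 48.80 cm; m₁ = −d_i1/d_o1 = -0.3190.
d_o2 = 104 − (48.80) = 55.20 cm.
Lens 2: 1/d_i2 = 1/(24.0) − 1/(55.20) = 0.02355, so d_i2 = 42.46 cm; m₂ = −d_i2/d_o2 = -0.7692.
m = m₁·m₂ = (-0.3190)(-0.7692) = +0.245.

m = +0.245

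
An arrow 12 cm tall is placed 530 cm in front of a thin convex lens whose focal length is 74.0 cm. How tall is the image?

1/d_i = 1/f − 1/d_o = 1/(74.00) − 1/(530) = 0.01163, so d_i = 86.01 cm.
m = −d_i/d_o = -0.1623.
|h_i| = |m|·h_o = 0.1623 × 12 = 1.95 cm. The image is real, inverted and reduced, on the far side of the lens.

1.95 cm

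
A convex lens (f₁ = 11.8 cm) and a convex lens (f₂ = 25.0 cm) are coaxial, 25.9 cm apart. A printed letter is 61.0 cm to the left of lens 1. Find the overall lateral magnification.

Lens 1: 1/d_i1 = 1/(11.8) − 1/(61.0) = 0.06835, so d_i1 = 14.63 cm; m₁ = −d_i1/d_o1 = -0.2398.
d_o2 = 25.9 − (14.63) = 11.27 cm.
Lens 2: 1/d_i2 = 1/(25.0) − 1/(11.27) = -0.04873, so d_i2 = -20.52 cm; m₂ = −d_i2/d_o2 = +1.821.
m = m₁·m₂ = (-0.2398)(+1.821) = -0.437.

m = -0.437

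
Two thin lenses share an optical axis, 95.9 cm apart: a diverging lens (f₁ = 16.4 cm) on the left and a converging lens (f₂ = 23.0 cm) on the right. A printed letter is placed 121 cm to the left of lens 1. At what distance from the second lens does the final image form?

Lens 1 is diverging, so f₁ = −16.4 cm.
Lens 1: 1/d_i1 = 1/f₁ − 1/d_o1 = 1/(-16.4) − 1/(121) = -0.06924, so d_i1 = -14.44 cm.
The intermediate image is 14.44 cm to the left of lens 1 (virtual), which is 95.9 − (-14.44) = 110.3 cm to the left of lens 2, so d_o2 = +110.3 cm.
Lens 2: 1/d_i2 = 1/f₂ − 1/d_o2 = 1/(23.0) − 1/(110.3) = 0.03441, so d_i2 = 29.1 cm.
The final image is real, 29.1 cm to the right of lens 2 (overall magnification ≈ -0.031).

29.1 cm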